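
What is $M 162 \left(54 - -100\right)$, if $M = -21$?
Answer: $-523908$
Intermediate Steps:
$M 162 \left(54 - -100\right) = \left(-21\right) 162 \left(54 - -100\right) = - 3402 \left(54 + 100\right) = \left(-3402\right) 154 = -523908$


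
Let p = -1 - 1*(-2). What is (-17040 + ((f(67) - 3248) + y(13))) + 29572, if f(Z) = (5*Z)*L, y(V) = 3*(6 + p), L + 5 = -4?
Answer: 6290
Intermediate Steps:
p = 1 (p = -1 + 2 = 1)
L = -9 (L = -5 - 4 = -9)
y(V) = 21 (y(V) = 3*(6 + 1) = 3*7 = 21)
f(Z) = -45*Z (f(Z) = (5*Z)*(-9) = -45*Z)
(-17040 + ((f(67) - 3248) + y(13))) + 29572 = (-17040 + ((-45*67 - 3248) + 21)) + 29572 = (-17040 + ((-3015 - 3248) + 21)) + 29572 = (-17040 + (-6263 + 21)) + 29572 = (-17040 - 6242) + 29572 = -23282 + 29572 = 6290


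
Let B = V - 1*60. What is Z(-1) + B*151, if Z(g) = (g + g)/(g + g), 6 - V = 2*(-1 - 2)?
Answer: -7247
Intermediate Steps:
V = 12 (V = 6 - 2*(-1 - 2) = 6 - 2*(-3) = 6 - 1*(-6) = 6 + 6 = 12)
Z(g) = 1 (Z(g) = (2*g)/((2*g)) = (2*g)*(1/(2*g)) = 1)
B = -48 (B = 12 - 1*60 = 12 - 60 = -48)
Z(-1) + B*151 = 1 - 48*151 = 1 - 7248 = -7247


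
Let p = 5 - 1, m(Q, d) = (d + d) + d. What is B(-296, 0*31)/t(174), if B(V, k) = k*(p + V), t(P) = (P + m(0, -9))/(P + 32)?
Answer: 0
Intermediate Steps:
m(Q, d) = 3*d (m(Q, d) = 2*d + d = 3*d)
p = 4
t(P) = (-27 + P)/(32 + P) (t(P) = (P + 3*(-9))/(P + 32) = (P - 27)/(32 + P) = (-27 + P)/(32 + P))
B(V, k) = k*(4 + V)
B(-296, 0*31)/t(174) = ((0*31)*(4 - 296))/(((-27 + 174)/(32 + 174))) = (0*(-292))/((147/206)) = 0/(((1/206)*147)) = 0/(147/206) = 0*(206/147) = 0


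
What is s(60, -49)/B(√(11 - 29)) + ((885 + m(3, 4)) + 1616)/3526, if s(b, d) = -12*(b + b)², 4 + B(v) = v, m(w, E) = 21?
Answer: 609314237/29971 + 259200*I*√2/17 ≈ 20330.0 + 21563.0*I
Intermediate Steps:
B(v) = -4 + v
s(b, d) = -48*b² (s(b, d) = -12*4*b² = -48*b²)
s(60, -49)/B(√(11 - 29)) + ((885 + m(3, 4)) + 1616)/3526 = (-48*60²)/(-4 + √(11 - 29)) + ((885 + 21) + 1616)/3526 = (-48*3600)/(-4 + √(-18)) + (906 + 1616)*(1/3526) = -172800/(-4 + 3*I*√2) + 2522*(1/3526) = -172800/(-4 + 3*I*√2) + 1261/1763 = 1261/1763 - 172800/(-4 + 3*I*√2)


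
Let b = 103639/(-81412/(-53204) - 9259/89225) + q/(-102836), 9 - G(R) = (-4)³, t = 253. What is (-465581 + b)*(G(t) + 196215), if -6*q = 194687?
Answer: -559438597089382223511288/7253547826399 ≈ -7.7126e+10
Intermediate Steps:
q = -194687/6 (q = -⅙*194687 = -194687/6 ≈ -32448.)
G(R) = 73 (G(R) = 9 - 1*(-4)³ = 9 - 1*(-64) = 9 + 64 = 73)
b = 4216187058504389419/58028382611192 (b = 103639/(-81412/(-53204) - 9259/89225) - 194687/6/(-102836) = 103639/(-81412*(-1/53204) - 9259*1/89225) - 194687/6*(-1/102836) = 103639/(20353/13301 - 9259/89225) + 194687/617016 = 103639/(1692842466/1186781725) + 194687/617016 = 103639*(1186781725/1692842466) + 194687/617016 = 122996871197275/1692842466 + 194687/617016 = 4216187058504389419/58028382611192 ≈ 72657.)
(-465581 + b)*(G(t) + 196215) = (-465581 + 4216187058504389419/58028382611192)*(73 + 196215) = -22800725345996993133/58028382611192*196288 = -559438597089382223511288/7253547826399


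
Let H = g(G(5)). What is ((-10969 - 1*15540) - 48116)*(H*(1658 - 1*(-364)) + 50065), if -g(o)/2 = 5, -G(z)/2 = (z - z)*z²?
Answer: -2227183125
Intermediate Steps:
G(z) = 0 (G(z) = -2*(z - z)*z² = -0*z² = -2*0 = 0)
g(o) = -10 (g(o) = -2*5 = -10)
H = -10
((-10969 - 1*15540) - 48116)*(H*(1658 - 1*(-364)) + 50065) = ((-10969 - 1*15540) - 48116)*(-10*(1658 - 1*(-364)) + 50065) = ((-10969 - 15540) - 48116)*(-10*(1658 + 364) + 50065) = (-26509 - 48116)*(-10*2022 + 50065) = -74625*(-20220 + 50065) = -74625*29845 = -2227183125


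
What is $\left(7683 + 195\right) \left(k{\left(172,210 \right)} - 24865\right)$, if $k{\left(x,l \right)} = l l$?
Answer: $151533330$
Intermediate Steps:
$k{\left(x,l \right)} = l^{2}$
$\left(7683 + 195\right) \left(k{\left(172,210 \right)} - 24865\right) = \left(7683 + 195\right) \left(210^{2} - 24865\right) = 7878 \left(44100 - 24865\right) = 7878 \cdot 19235 = 151533330$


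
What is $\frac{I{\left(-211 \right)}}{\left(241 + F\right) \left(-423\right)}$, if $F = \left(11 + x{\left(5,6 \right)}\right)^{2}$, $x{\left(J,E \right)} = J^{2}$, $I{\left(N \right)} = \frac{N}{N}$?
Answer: $- \frac{1}{650151} \approx -1.5381 \cdot 10^{-6}$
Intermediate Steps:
$I{\left(N \right)} = 1$
$F = 1296$ ($F = \left(11 + 5^{2}\right)^{2} = \left(11 + 25\right)^{2} = 36^{2} = 1296$)
$\frac{I{\left(-211 \right)}}{\left(241 + F\right) \left(-423\right)} = 1 \frac{1}{\left(241 + 1296\right) \left(-423\right)} = 1 \frac{1}{1537 \left(-423\right)} = 1 \frac{1}{-650151} = 1 \left(- \frac{1}{650151}\right) = - \frac{1}{650151}$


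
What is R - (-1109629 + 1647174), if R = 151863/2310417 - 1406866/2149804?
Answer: -444993113272060055/827823951378 ≈ -5.3755e+5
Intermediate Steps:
R = -487328573045/827823951378 (R = 151863*(1/2310417) - 1406866*1/2149804 = 50621/770139 - 703433/1074902 = -487328573045/827823951378 ≈ -0.58869)
R - (-1109629 + 1647174) = -487328573045/827823951378 - (-1109629 + 1647174) = -487328573045/827823951378 - 1*537545 = -487328573045/827823951378 - 537545 = -444993113272060055/827823951378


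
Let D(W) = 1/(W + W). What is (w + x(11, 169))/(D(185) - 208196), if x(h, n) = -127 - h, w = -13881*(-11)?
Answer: -56444610/77032519 ≈ -0.73274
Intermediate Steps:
D(W) = 1/(2*W)
w = 152691
(w + x(11, 169))/(D(185) - 208196) = (152691 + (-127 - 1*11))/((1/2)/185 - 208196) = (152691 + (-127 - 11))/((1/2)*(1/185) - 208196) = (152691 - 138)/(1/370 - 208196) = 152553/(-77032519/370) = 152553*(-370/77032519) = -56444610/77032519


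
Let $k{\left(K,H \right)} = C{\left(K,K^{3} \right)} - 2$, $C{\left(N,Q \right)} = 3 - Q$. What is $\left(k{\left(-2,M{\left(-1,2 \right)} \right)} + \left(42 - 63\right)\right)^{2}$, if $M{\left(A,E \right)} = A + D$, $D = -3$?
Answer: $144$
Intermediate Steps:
$M{\left(A,E \right)} = -3 + A$ ($M{\left(A,E \right)} = A - 3 = -3 + A$)
$k{\left(K,H \right)} = 1 - K^{3}$ ($k{\left(K,H \right)} = \left(3 - K^{3}\right) - 2 = 1 - K^{3}$)
$\left(k{\left(-2,M{\left(-1,2 \right)} \right)} + \left(42 - 63\right)\right)^{2} = \left(\left(1 - \left(-2\right)^{3}\right) + \left(42 - 63\right)\right)^{2} = \left(\left(1 - -8\right) - 21\right)^{2} = \left(\left(1 + 8\right) - 21\right)^{2} = \left(9 - 21\right)^{2} = \left(-12\right)^{2} = 144$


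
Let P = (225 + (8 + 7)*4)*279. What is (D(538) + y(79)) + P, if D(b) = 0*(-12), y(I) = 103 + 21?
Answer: 79639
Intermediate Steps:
P = 79515 (P = (225 + 15*4)*279 = (225 + 60)*279 = 285*279 = 79515)
y(I) = 124
D(b) = 0
(D(538) + y(79)) + P = (0 + 124) + 79515 = 124 + 79515 = 79639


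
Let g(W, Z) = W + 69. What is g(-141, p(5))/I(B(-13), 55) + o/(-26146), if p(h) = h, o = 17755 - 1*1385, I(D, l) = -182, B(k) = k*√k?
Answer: -274207/1189643 ≈ -0.23050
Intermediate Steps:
B(k) = k^(3/2)
o = 16370 (o = 17755 - 1385 = 16370)
g(W, Z) = 69 + W
g(-141, p(5))/I(B(-13), 55) + o/(-26146) = (69 - 141)/(-182) + 16370/(-26146) = -72*(-1/182) + 16370*(-1/26146) = 36/91 - 8185/13073 = -274207/1189643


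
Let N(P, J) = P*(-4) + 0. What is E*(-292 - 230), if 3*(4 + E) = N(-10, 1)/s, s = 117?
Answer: 79112/39 ≈ 2028.5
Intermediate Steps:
N(P, J) = -4*P (N(P, J) = -4*P + 0 = -4*P)
E = -1364/351 (E = -4 + (-4*(-10)/117)/3 = -4 + (40*(1/117))/3 = -4 + (1/3)*(40/117) = -4 + 40/351 = -1364/351 ≈ -3.8860)
E*(-292 - 230) = -1364*(-292 - 230)/351 = -1364/351*(-522) = 79112/39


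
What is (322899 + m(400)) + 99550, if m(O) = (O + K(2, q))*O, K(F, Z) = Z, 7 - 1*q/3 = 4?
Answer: 586049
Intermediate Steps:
q = 9 (q = 21 - 3*4 = 21 - 12 = 9)
m(O) = O*(9 + O) (m(O) = (O + 9)*O = (9 + O)*O = O*(9 + O))
(322899 + m(400)) + 99550 = (322899 + 400*(9 + 400)) + 99550 = (322899 + 400*409) + 99550 = (322899 + 163600) + 99550 = 486499 + 99550 = 586049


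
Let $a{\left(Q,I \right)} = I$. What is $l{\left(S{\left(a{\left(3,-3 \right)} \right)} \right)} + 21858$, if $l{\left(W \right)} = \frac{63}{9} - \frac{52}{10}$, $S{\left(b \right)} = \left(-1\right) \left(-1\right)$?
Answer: $\frac{109299}{5} \approx 21860.0$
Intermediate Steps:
$S{\left(b \right)} = 1$
$l{\left(W \right)} = \frac{9}{5}$ ($l{\left(W \right)} = 63 \cdot \frac{1}{9} - \frac{26}{5} = 7 - \frac{26}{5} = \frac{9}{5}$)
$l{\left(S{\left(a{\left(3,-3 \right)} \right)} \right)} + 21858 = \frac{9}{5} + 21858 = \frac{109299}{5}$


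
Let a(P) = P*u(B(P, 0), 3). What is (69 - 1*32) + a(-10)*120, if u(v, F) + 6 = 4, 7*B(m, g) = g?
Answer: 2437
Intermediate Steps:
B(m, g) = g/7
u(v, F) = -2 (u(v, F) = -6 + 4 = -2)
a(P) = -2*P (a(P) = P*(-2) = -2*P)
(69 - 1*32) + a(-10)*120 = (69 - 1*32) - 2*(-10)*120 = (69 - 32) + 20*120 = 37 + 2400 = 2437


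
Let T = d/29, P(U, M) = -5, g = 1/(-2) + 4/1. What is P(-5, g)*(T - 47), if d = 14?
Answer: 6745/29 ≈ 232.59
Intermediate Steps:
g = 7/2 (g = 1*(-½) + 4*1 = -½ + 4 = 7/2 ≈ 3.5000)
T = 14/29 ≈ 0.48276
P(-5, g)*(T - 47) = -5*(14/29 - 47) = -5*(-1349/29) = 6745/29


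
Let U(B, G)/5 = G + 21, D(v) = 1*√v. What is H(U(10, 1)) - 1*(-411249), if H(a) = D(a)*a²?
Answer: 411249 + 12100*√110 ≈ 5.3816e+5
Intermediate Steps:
D(v) = √v
U(B, G) = 105 + 5*G (U(B, G) = 5*(G + 21) = 5*(21 + G) = 105 + 5*G)
H(a) = a^(5/2) (H(a) = √a*a² = a^(5/2))
H(U(10, 1)) - 1*(-411249) = (105 + 5*1)^(5/2) - 1*(-411249) = (105 + 5)^(5/2) + 411249 = 110^(5/2) + 411249 = 12100*√110 + 411249 = 411249 + 12100*√110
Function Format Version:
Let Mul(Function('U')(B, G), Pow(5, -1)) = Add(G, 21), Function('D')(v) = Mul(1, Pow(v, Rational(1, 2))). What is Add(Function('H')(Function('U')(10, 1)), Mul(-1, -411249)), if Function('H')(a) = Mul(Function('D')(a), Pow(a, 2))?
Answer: Add(411249, Mul(12100, Pow(110, Rational(1, 2)))) ≈ 5.3816e+5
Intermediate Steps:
Function('D')(v) = Pow(v, Rational(1, 2))
Function('U')(B, G) = Add(105, Mul(5, G)) (Function('U')(B, G) = Mul(5, Add(G, 21)) = Mul(5, Add(21, G)) = Add(105, Mul(5, G)))
Function('H')(a) = Pow(a, Rational(5, 2)) (Function('H')(a) = Mul(Pow(a, Rational(1, 2)), Pow(a, 2)) = Pow(a, Rational(5, 2)))
Add(Function('H')(Function('U')(10, 1)), Mul(-1, -411249)) = Add(Pow(Add(105, Mul(5, 1)), Rational(5, 2)), Mul(-1, -411249)) = Add(Pow(Add(105, 5), Rational(5, 2)), 411249) = Add(Pow(110, Rational(5, 2)), 411249) = Add(Mul(12100, Pow(110, Rational(1, 2))), 411249) = Add(411249, Mul(12100, Pow(110, Rational(1, 2))))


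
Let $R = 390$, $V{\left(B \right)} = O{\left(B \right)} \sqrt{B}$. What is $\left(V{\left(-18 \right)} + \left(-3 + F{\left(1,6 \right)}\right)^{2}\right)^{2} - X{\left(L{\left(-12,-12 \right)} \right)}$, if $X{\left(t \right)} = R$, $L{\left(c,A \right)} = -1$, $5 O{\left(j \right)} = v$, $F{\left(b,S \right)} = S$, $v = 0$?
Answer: $-309$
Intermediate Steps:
$O{\left(j \right)} = 0$ ($O{\left(j \right)} = \frac{1}{5} \cdot 0 = 0$)
$V{\left(B \right)} = 0$ ($V{\left(B \right)} = 0 \sqrt{B} = 0$)
$X{\left(t \right)} = 390$
$\left(V{\left(-18 \right)} + \left(-3 + F{\left(1,6 \right)}\right)^{2}\right)^{2} - X{\left(L{\left(-12,-12 \right)} \right)} = \left(0 + \left(-3 + 6\right)^{2}\right)^{2} - 390 = \left(0 + 3^{2}\right)^{2} - 390 = \left(0 + 9\right)^{2} - 390 = 9^{2} - 390 = 81 - 390 = -309$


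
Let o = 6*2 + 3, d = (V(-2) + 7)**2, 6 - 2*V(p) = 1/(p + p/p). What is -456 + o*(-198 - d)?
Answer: -20319/4 ≈ -5079.8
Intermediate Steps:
V(p) = 3 - 1/(2*(1 + p)) (V(p) = 3 - 1/(2*(p + p/p)) = 3 - 1/(2*(p + 1)) = 3 - 1/(2*(1 + p)))
d = 441/4 (d = ((5 + 6*(-2))/(2*(1 - 2)) + 7)**2 = ((1/2)*(5 - 12)/(-1) + 7)**2 = ((1/2)*(-1)*(-7) + 7)**2 = (7/2 + 7)**2 = (21/2)**2 = 441/4 ≈ 110.25)
o = 15 (o = 12 + 3 = 15)
-456 + o*(-198 - d) = -456 + 15*(-198 - 1*441/4) = -456 + 15*(-198 - 441/4) = -456 + 15*(-1233/4) = -456 - 18495/4 = -20319/4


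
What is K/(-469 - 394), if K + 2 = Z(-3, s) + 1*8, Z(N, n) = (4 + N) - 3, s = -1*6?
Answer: -4/863 ≈ -0.0046350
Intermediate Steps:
s = -6
Z(N, n) = 1 + N
K = 4 (K = -2 + ((1 - 3) + 1*8) = -2 + (-2 + 8) = -2 + 6 = 4)
K/(-469 - 394) = 4/(-469 - 394) = 4/(-863) = 4*(-1/863) = -4/863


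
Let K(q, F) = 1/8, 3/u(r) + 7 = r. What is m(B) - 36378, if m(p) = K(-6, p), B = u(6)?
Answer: -291023/8 ≈ -36378.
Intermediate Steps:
u(r) = 3/(-7 + r)
B = -3 (B = 3/(-7 + 6) = 3/(-1) = 3*(-1) = -3)
K(q, F) = ⅛
m(p) = ⅛
m(B) - 36378 = ⅛ - 36378 = -291023/8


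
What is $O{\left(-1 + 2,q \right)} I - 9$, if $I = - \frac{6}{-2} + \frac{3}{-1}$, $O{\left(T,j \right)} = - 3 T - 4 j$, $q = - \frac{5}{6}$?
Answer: $-9$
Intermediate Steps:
$q = - \frac{5}{6}$ ($q = \left(-5\right) \frac{1}{6} = - \frac{5}{6} \approx -0.83333$)
$O{\left(T,j \right)} = - 4 j - 3 T$
$I = 0$ ($I = \left(-6\right) \left(- \frac{1}{2}\right) + 3 \left(-1\right) = 3 - 3 = 0$)
$O{\left(-1 + 2,q \right)} I - 9 = \left(\left(-4\right) \left(- \frac{5}{6}\right) - 3 \left(-1 + 2\right)\right) 0 - 9 = \left(\frac{10}{3} - 3\right) 0 - 9 = \frac{1}{3} \cdot 0 - 9 = 0 - 9 = -9$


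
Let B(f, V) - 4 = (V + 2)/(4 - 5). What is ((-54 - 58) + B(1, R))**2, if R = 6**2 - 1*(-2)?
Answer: 21904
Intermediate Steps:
R = 38 (R = 36 + 2 = 38)
B(f, V) = 2 - V (B(f, V) = 4 + (V + 2)/(4 - 5) = 4 + (2 + V)/(-1) = 4 + (2 + V)*(-1) = 4 + (-2 - V) = 2 - V)
((-54 - 58) + B(1, R))**2 = ((-54 - 58) + (2 - 1*38))**2 = (-112 + (2 - 38))**2 = (-112 - 36)**2 = (-148)**2 = 21904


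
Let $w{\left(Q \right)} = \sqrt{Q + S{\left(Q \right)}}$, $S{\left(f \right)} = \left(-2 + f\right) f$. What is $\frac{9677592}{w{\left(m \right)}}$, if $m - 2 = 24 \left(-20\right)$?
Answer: $\frac{4838796 \sqrt{228962}}{114481} \approx 20225.0$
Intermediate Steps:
$S{\left(f \right)} = f \left(-2 + f\right)$
$m = -478$ ($m = 2 + 24 \left(-20\right) = 2 - 480 = -478$)
$w{\left(Q \right)} = \sqrt{Q + Q \left(-2 + Q\right)}$
$\frac{9677592}{w{\left(m \right)}} = \frac{9677592}{\sqrt{- 478 \left(-1 - 478\right)}} = \frac{9677592}{\sqrt{\left(-478\right) \left(-479\right)}} = \frac{9677592}{\sqrt{228962}} = 9677592 \frac{\sqrt{228962}}{228962} = \frac{4838796 \sqrt{228962}}{114481}$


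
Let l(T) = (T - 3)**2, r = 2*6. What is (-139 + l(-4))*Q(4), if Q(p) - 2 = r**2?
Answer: -13140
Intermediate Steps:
r = 12
l(T) = (-3 + T)**2
Q(p) = 146 (Q(p) = 2 + 12**2 = 2 + 144 = 146)
(-139 + l(-4))*Q(4) = (-139 + (-3 - 4)**2)*146 = (-139 + (-7)**2)*146 = (-139 + 49)*146 = -90*146 = -13140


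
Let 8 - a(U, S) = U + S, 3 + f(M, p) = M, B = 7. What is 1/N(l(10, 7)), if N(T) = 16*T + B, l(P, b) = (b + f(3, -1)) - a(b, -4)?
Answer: 1/39 ≈ 0.025641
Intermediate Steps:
f(M, p) = -3 + M
a(U, S) = 8 - S - U (a(U, S) = 8 - (U + S) = 8 - (S + U) = 8 + (-S - U) = 8 - S - U)
l(P, b) = -12 + 2*b (l(P, b) = (b + (-3 + 3)) - (8 - 1*(-4) - b) = (b + 0) - (8 + 4 - b) = b - (12 - b) = b + (-12 + b) = -12 + 2*b)
N(T) = 7 + 16*T (N(T) = 16*T + 7 = 7 + 16*T)
1/N(l(10, 7)) = 1/(7 + 16*(-12 + 2*7)) = 1/(7 + 16*(-12 + 14)) = 1/(7 + 16*2) = 1/(7 + 32) = 1/39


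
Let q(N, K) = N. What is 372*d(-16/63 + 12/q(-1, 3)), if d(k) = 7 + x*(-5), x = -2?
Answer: 6324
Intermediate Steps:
d(k) = 17 (d(k) = 7 - 2*(-5) = 7 + 10 = 17)
372*d(-16/63 + 12/q(-1, 3)) = 372*17 = 6324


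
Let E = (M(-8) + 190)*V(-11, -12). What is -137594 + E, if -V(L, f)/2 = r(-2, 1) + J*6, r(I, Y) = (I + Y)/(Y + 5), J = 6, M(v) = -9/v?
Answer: -3630991/24 ≈ -1.5129e+5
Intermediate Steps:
r(I, Y) = (I + Y)/(5 + Y)
V(L, f) = -215/3 (V(L, f) = -2*((-2 + 1)/(5 + 1) + 6*6) = -2*(-1/6 + 36) = -2*((⅙)*(-1) + 36) = -2*(-⅙ + 36) = -2*215/6 = -215/3)
E = -328735/24 (E = (-9/(-8) + 190)*(-215/3) = (-9*(-⅛) + 190)*(-215/3) = (9/8 + 190)*(-215/3) = (1529/8)*(-215/3) = -328735/24 ≈ -13697.)
-137594 + E = -137594 - 328735/24 = -3630991/24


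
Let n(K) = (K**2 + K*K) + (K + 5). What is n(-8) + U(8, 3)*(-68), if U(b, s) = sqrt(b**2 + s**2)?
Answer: 125 - 68*sqrt(73) ≈ -455.99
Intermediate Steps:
n(K) = 5 + K + 2*K**2 (n(K) = (K**2 + K**2) + (5 + K) = 2*K**2 + (5 + K) = 5 + K + 2*K**2)
n(-8) + U(8, 3)*(-68) = (5 - 8 + 2*(-8)**2) + sqrt(8**2 + 3**2)*(-68) = (5 - 8 + 2*64) + sqrt(64 + 9)*(-68) = (5 - 8 + 128) + sqrt(73)*(-68) = 125 - 68*sqrt(73)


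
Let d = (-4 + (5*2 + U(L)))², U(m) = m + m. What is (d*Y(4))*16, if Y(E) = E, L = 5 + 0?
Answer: 16384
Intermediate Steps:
L = 5
U(m) = 2*m
d = 256 (d = (-4 + (5*2 + 2*5))² = (-4 + (10 + 10))² = (-4 + 20)² = 16² = 256)
(d*Y(4))*16 = (256*4)*16 = 1024*16 = 16384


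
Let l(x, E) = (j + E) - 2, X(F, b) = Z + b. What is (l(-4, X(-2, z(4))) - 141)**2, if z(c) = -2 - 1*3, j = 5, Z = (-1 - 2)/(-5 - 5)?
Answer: 2036329/100 ≈ 20363.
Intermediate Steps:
Z = 3/10 (Z = -3/(-10) = -3*(-1/10) = 3/10 ≈ 0.30000)
z(c) = -5 (z(c) = -2 - 3 = -5)
X(F, b) = 3/10 + b
l(x, E) = 3 + E (l(x, E) = (5 + E) - 2 = 3 + E)
(l(-4, X(-2, z(4))) - 141)**2 = ((3 + (3/10 - 5)) - 141)**2 = ((3 - 47/10) - 141)**2 = (-17/10 - 141)**2 = (-1427/10)**2 = 2036329/100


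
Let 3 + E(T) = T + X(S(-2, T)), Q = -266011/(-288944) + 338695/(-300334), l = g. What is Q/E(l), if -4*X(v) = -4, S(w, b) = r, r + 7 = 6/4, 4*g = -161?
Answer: 8985870203/1833221316628 ≈ 0.0049017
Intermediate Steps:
g = -161/4 (g = (¼)*(-161) = -161/4 ≈ -40.250)
l = -161/4 ≈ -40.250
Q = -8985870203/43389853648 (Q = -266011*(-1/288944) + 338695*(-1/300334) = 266011/288944 - 338695/300334 = -8985870203/43389853648 ≈ -0.20710)
r = -11/2 (r = -7 + 6/4 = -7 + 6*(¼) = -7 + 3/2 = -11/2 ≈ -5.5000)
S(w, b) = -11/2
X(v) = 1 (X(v) = -¼*(-4) = 1)
E(T) = -2 + T (E(T) = -3 + (T + 1) = -3 + (1 + T) = -2 + T)
Q/E(l) = -8985870203/(43389853648*(-2 - 161/4)) = -8985870203/(43389853648*(-169/4)) = -8985870203/43389853648*(-4/169) = 8985870203/1833221316628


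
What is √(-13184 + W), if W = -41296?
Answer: 4*I*√3405 ≈ 233.41*I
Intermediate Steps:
√(-13184 + W) = √(-13184 - 41296) = √(-54480) = 4*I*√3405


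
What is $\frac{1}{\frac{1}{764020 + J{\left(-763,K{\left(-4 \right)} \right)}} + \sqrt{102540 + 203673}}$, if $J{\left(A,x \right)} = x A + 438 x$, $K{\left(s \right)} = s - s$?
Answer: $- \frac{764020}{178744661239765199} + \frac{583726560400 \sqrt{306213}}{178744661239765199} \approx 0.0018071$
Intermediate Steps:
$K{\left(s \right)} = 0$
$J{\left(A,x \right)} = 438 x + A x$ ($J{\left(A,x \right)} = A x + 438 x = 438 x + A x$)
$\frac{1}{\frac{1}{764020 + J{\left(-763,K{\left(-4 \right)} \right)}} + \sqrt{102540 + 203673}} = \frac{1}{\frac{1}{764020 + 0 \left(438 - 763\right)} + \sqrt{102540 + 203673}} = \frac{1}{\frac{1}{764020 + 0 \left(-325\right)} + \sqrt{306213}} = \frac{1}{\frac{1}{764020 + 0} + \sqrt{306213}} = \frac{1}{\frac{1}{764020} + \sqrt{306213}}$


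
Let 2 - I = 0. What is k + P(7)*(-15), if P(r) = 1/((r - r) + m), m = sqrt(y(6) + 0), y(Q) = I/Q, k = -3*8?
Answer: -24 - 15*sqrt(3) ≈ -49.981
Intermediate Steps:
I = 2 (I = 2 - 1*0 = 2 + 0 = 2)
k = -24
y(Q) = 2/Q
m = sqrt(3)/3 (m = sqrt(2/6 + 0) = sqrt(2*(1/6) + 0) = sqrt(1/3 + 0) = sqrt(1/3) = sqrt(3)/3 ≈ 0.57735)
P(r) = sqrt(3) (P(r) = 1/((r - r) + sqrt(3)/3) = 1/(0 + sqrt(3)/3) = 1/(sqrt(3)/3) = sqrt(3))
k + P(7)*(-15) = -24 + sqrt(3)*(-15) = -24 - 15*sqrt(3)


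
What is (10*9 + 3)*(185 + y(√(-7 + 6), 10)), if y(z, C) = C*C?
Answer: 26505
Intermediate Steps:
y(z, C) = C²
(10*9 + 3)*(185 + y(√(-7 + 6), 10)) = (10*9 + 3)*(185 + 10²) = (90 + 3)*(185 + 100) = 93*285 = 26505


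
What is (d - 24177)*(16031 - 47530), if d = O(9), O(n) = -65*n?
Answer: 779978238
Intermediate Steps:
d = -585 (d = -65*9 = -585)
(d - 24177)*(16031 - 47530) = (-585 - 24177)*(16031 - 47530) = -24762*(-31499) = 779978238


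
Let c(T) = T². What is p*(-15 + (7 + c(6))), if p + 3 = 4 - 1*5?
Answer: -112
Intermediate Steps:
p = -4 (p = -3 + (4 - 1*5) = -3 + (4 - 5) = -3 - 1 = -4)
p*(-15 + (7 + c(6))) = -4*(-15 + (7 + 6²)) = -4*(-15 + (7 + 36)) = -4*(-15 + 43) = -4*28 = -112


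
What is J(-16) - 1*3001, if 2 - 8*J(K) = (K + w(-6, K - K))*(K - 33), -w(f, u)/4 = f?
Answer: -11807/4 ≈ -2951.8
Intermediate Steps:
w(f, u) = -4*f
J(K) = ¼ - (-33 + K)*(24 + K)/8 (J(K) = ¼ - (K - 4*(-6))*(K - 33)/8 = ¼ - (K + 24)*(-33 + K)/8 = ¼ - (24 + K)*(-33 + K)/8 = ¼ - (-33 + K)*(24 + K)/8)
J(-16) - 1*3001 = (397/4 - ⅛*(-16)² + (9/8)*(-16)) - 1*3001 = (397/4 - ⅛*256 - 18) - 3001 = (397/4 - 32 - 18) - 3001 = 197/4 - 3001 = -11807/4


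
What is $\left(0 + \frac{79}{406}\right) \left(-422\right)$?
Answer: $- \frac{16669}{203} \approx -82.113$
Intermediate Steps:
$\left(0 + \frac{79}{406}\right) \left(-422\right) = \frac{79}{406} \left(-422\right) = - \frac{16669}{203}$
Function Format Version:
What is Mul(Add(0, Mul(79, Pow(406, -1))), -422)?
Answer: Rational(-16669, 203) ≈ -82.113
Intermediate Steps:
Mul(Add(0, Mul(79, Pow(406, -1))), -422) = Mul(Add(0, Mul(79, Rational(1, 406))), -422) = Mul(Add(0, Rational(79, 406)), -422) = Mul(Rational(79, 406), -422) = Rational(-16669, 203)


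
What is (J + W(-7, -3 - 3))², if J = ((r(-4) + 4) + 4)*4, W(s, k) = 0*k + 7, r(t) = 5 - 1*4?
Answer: 1849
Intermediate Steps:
r(t) = 1 (r(t) = 5 - 4 = 1)
W(s, k) = 7 (W(s, k) = 0 + 7 = 7)
J = 36 (J = ((1 + 4) + 4)*4 = (5 + 4)*4 = 9*4 = 36)
(J + W(-7, -3 - 3))² = (36 + 7)² = 43² = 1849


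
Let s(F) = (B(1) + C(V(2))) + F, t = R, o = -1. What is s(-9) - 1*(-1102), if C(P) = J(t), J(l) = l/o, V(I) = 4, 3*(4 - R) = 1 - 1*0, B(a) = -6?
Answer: 3250/3 ≈ 1083.3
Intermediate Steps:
R = 11/3 (R = 4 - (1 - 1*0)/3 = 4 - (1 + 0)/3 = 4 - ⅓*1 = 4 - ⅓ = 11/3 ≈ 3.6667)
t = 11/3 ≈ 3.6667
J(l) = -l (J(l) = l/(-1) = l*(-1) = -l)
C(P) = -11/3 (C(P) = -1*11/3 = -11/3)
s(F) = -29/3 + F (s(F) = (-6 - 11/3) + F = -29/3 + F)
s(-9) - 1*(-1102) = (-29/3 - 9) - 1*(-1102) = -56/3 + 1102 = 3250/3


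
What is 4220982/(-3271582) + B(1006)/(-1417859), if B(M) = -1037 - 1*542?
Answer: -2989795744780/2319320991469 ≈ -1.2891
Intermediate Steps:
B(M) = -1579 (B(M) = -1037 - 542 = -1579)
4220982/(-3271582) + B(1006)/(-1417859) = 4220982/(-3271582) - 1579/(-1417859) = 4220982*(-1/3271582) - 1579*(-1/1417859) = -2110491/1635791 + 1579/1417859 = -2989795744780/2319320991469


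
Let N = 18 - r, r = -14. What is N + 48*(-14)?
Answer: -640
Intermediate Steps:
N = 32 (N = 18 - 1*(-14) = 18 + 14 = 32)
N + 48*(-14) = 32 + 48*(-14) = 32 - 672 = -640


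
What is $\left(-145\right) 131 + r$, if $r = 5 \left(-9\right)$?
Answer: $-19040$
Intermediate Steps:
$r = -45$
$\left(-145\right) 131 + r = \left(-145\right) 131 - 45 = -18995 - 45 = -19040$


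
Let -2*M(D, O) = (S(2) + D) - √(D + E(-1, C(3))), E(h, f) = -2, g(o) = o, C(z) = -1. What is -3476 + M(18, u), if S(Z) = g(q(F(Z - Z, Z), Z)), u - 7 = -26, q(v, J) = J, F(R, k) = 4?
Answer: -3484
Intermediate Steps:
u = -19 (u = 7 - 26 = -19)
S(Z) = Z
M(D, O) = -1 + √(-2 + D)/2 - D/2 (M(D, O) = -((2 + D) - √(D - 2))/2 = -((2 + D) - √(-2 + D))/2 = -(2 + D - √(-2 + D))/2 = -1 + √(-2 + D)/2 - D/2)
-3476 + M(18, u) = -3476 + (-1 + √(-2 + 18)/2 - ½*18) = -3476 + (-1 + √16/2 - 9) = -3476 + (-1 + (½)*4 - 9) = -3476 + (-1 + 2 - 9) = -3476 - 8 = -3484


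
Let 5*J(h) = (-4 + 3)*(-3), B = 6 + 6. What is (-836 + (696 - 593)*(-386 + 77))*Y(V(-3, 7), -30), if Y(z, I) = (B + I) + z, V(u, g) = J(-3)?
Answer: 2841681/5 ≈ 5.6834e+5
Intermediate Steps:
B = 12
J(h) = 3/5 (J(h) = ((-4 + 3)*(-3))/5 = (-1*(-3))/5 = (1/5)*3 = 3/5)
V(u, g) = 3/5
Y(z, I) = 12 + I + z (Y(z, I) = (12 + I) + z = 12 + I + z)
(-836 + (696 - 593)*(-386 + 77))*Y(V(-3, 7), -30) = (-836 + (696 - 593)*(-386 + 77))*(12 - 30 + 3/5) = (-836 + 103*(-309))*(-87/5) = (-836 - 31827)*(-87/5) = -32663*(-87/5) = 2841681/5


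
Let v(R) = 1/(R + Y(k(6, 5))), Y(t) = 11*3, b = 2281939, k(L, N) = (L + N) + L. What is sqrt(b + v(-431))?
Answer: sqrt(361468264958)/398 ≈ 1510.6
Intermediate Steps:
k(L, N) = N + 2*L
Y(t) = 33
v(R) = 1/(33 + R) (v(R) = 1/(R + 33) = 1/(33 + R))
sqrt(b + v(-431)) = sqrt(2281939 + 1/(33 - 431)) = sqrt(2281939 + 1/(-398)) = sqrt(2281939 - 1/398) = sqrt(908211721/398) = sqrt(361468264958)/398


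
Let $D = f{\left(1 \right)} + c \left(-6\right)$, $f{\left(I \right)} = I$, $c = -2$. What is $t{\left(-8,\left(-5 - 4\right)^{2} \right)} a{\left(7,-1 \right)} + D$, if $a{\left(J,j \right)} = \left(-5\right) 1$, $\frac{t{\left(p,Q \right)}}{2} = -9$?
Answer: $103$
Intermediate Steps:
$t{\left(p,Q \right)} = -18$ ($t{\left(p,Q \right)} = 2 \left(-9\right) = -18$)
$a{\left(J,j \right)} = -5$
$D = 13$ ($D = 1 - -12 = 1 + 12 = 13$)
$t{\left(-8,\left(-5 - 4\right)^{2} \right)} a{\left(7,-1 \right)} + D = \left(-18\right) \left(-5\right) + 13 = 90 + 13 = 103$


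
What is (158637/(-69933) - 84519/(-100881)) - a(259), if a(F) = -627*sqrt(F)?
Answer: -373807110/261292999 + 627*sqrt(259) ≈ 10089.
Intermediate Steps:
(158637/(-69933) - 84519/(-100881)) - a(259) = (158637/(-69933) - 84519/(-100881)) - (-627)*sqrt(259) = (158637*(-1/69933) - 84519*(-1/100881)) + 627*sqrt(259) = (-52879/23311 + 9391/11209) + 627*sqrt(259) = -373807110/261292999 + 627*sqrt(259)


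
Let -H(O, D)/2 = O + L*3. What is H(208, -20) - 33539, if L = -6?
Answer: -33919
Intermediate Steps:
H(O, D) = 36 - 2*O (H(O, D) = -2*(O - 6*3) = -2*(O - 18) = -2*(-18 + O) = 36 - 2*O)
H(208, -20) - 33539 = (36 - 2*208) - 33539 = (36 - 416) - 33539 = -380 - 33539 = -33919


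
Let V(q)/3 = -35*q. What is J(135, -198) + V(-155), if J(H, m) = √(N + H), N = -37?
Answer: 16275 + 7*√2 ≈ 16285.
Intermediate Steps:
V(q) = -105*q (V(q) = 3*(-35*q) = -105*q)
J(H, m) = √(-37 + H)
J(135, -198) + V(-155) = √(-37 + 135) - 105*(-155) = √98 + 16275 = 7*√2 + 16275 = 16275 + 7*√2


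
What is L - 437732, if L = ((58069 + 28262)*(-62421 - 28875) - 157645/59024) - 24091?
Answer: -465235242581821/59024 ≈ -7.8821e+9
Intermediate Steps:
L = -465209405888253/59024 (L = (86331*(-91296) - 157645*1/59024) - 24091 = (-7881674976 - 157645/59024) - 24091 = -465207983941069/59024 - 24091 = -465209405888253/59024 ≈ -7.8817e+9)
L - 437732 = -465209405888253/59024 - 437732 = -465235242581821/59024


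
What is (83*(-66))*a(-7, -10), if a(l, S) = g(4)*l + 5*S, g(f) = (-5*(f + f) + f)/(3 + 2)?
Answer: -10956/5 ≈ -2191.2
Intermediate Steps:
g(f) = -9*f/5 (g(f) = (-10*f + f)/5 = (-10*f + f)*(⅕) = -9*f*(⅕) = -9*f/5)
a(l, S) = 5*S - 36*l/5 (a(l, S) = (-9/5*4)*l + 5*S = -36*l/5 + 5*S = 5*S - 36*l/5)
(83*(-66))*a(-7, -10) = (83*(-66))*(5*(-10) - 36/5*(-7)) = -5478*(-50 + 252/5) = -5478*⅖ = -10956/5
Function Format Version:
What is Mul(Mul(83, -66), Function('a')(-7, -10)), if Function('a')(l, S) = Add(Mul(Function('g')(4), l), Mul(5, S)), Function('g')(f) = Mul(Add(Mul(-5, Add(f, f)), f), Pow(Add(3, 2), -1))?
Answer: Rational(-10956, 5) ≈ -2191.2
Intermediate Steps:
Function('g')(f) = Mul(Rational(-9, 5), f) (Function('g')(f) = Mul(Add(Mul(-5, Mul(2, f)), f), Pow(5, -1)) = Mul(Add(Mul(-10, f), f), Rational(1, 5)) = Mul(Mul(-9, f), Rational(1, 5)) = Mul(Rational(-9, 5), f))
Function('a')(l, S) = Add(Mul(5, S), Mul(Rational(-36, 5), l)) (Function('a')(l, S) = Add(Mul(Mul(Rational(-9, 5), 4), l), Mul(5, S)) = Add(Mul(Rational(-36, 5), l), Mul(5, S)) = Add(Mul(5, S), Mul(Rational(-36, 5), l)))
Mul(Mul(83, -66), Function('a')(-7, -10)) = Mul(Mul(83, -66), Add(Mul(5, -10), Mul(Rational(-36, 5), -7))) = Mul(-5478, Add(-50, Rational(252, 5))) = Mul(-5478, Rational(2, 5)) = Rational(-10956, 5)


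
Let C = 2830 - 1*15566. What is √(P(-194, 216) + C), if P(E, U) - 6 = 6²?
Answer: I*√12694 ≈ 112.67*I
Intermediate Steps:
P(E, U) = 42 (P(E, U) = 6 + 6² = 6 + 36 = 42)
C = -12736 (C = 2830 - 15566 = -12736)
√(P(-194, 216) + C) = √(42 - 12736) = √(-12694) = I*√12694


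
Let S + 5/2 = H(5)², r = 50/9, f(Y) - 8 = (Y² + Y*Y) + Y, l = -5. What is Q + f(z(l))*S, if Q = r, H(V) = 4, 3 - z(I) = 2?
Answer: 2773/18 ≈ 154.06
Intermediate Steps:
z(I) = 1 (z(I) = 3 - 1*2 = 3 - 2 = 1)
f(Y) = 8 + Y + 2*Y² (f(Y) = 8 + ((Y² + Y*Y) + Y) = 8 + ((Y² + Y²) + Y) = 8 + (2*Y² + Y) = 8 + (Y + 2*Y²) = 8 + Y + 2*Y²)
r = 50/9 (r = 50*(⅑) = 50/9 ≈ 5.5556)
S = 27/2 (S = -5/2 + 4² = -5/2 + 16 = 27/2 ≈ 13.500)
Q = 50/9 ≈ 5.5556
Q + f(z(l))*S = 50/9 + (8 + 1 + 2*1²)*(27/2) = 50/9 + (8 + 1 + 2*1)*(27/2) = 50/9 + (8 + 1 + 2)*(27/2) = 50/9 + 11*(27/2) = 50/9 + 297/2 = 2773/18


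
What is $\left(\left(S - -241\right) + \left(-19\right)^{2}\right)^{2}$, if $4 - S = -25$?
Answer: $398161$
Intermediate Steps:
$S = 29$ ($S = 4 - -25 = 4 + 25 = 29$)
$\left(\left(S - -241\right) + \left(-19\right)^{2}\right)^{2} = \left(\left(29 - -241\right) + \left(-19\right)^{2}\right)^{2} = \left(\left(29 + 241\right) + 361\right)^{2} = \left(270 + 361\right)^{2} = 631^{2} = 398161$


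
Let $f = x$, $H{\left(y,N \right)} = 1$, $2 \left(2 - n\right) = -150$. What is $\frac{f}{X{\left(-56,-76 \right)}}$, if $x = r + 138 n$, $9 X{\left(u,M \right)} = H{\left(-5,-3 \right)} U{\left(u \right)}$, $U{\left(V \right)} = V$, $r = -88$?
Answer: $- \frac{47421}{28} \approx -1693.6$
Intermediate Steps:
$n = 77$ ($n = 2 - -75 = 2 + 75 = 77$)
$X{\left(u,M \right)} = \frac{u}{9}$ ($X{\left(u,M \right)} = \frac{1 u}{9} = \frac{u}{9}$)
$x = 10538$ ($x = -88 + 138 \cdot 77 = -88 + 10626 = 10538$)
$f = 10538$
$\frac{f}{X{\left(-56,-76 \right)}} = \frac{10538}{\frac{1}{9} \left(-56\right)} = \frac{10538}{- \frac{56}{9}} = 10538 \left(- \frac{9}{56}\right) = - \frac{47421}{28}$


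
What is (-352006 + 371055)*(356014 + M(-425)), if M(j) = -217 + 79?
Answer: 6779081924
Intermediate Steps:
M(j) = -138
(-352006 + 371055)*(356014 + M(-425)) = (-352006 + 371055)*(356014 - 138) = 19049*355876 = 6779081924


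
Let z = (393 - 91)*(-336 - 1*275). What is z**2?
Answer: 34048368484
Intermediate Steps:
z = -184522 (z = 302*(-336 - 275) = 302*(-611) = -184522)
z**2 = (-184522)**2 = 34048368484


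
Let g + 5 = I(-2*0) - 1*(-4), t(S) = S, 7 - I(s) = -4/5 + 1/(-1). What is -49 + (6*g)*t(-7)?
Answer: -1883/5 ≈ -376.60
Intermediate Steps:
I(s) = 44/5 (I(s) = 7 - (-4/5 + 1/(-1)) = 7 - (-4*⅕ + 1*(-1)) = 7 - (-⅘ - 1) = 7 - 1*(-9/5) = 7 + 9/5 = 44/5)
g = 39/5 (g = -5 + (44/5 - 1*(-4)) = -5 + (44/5 + 4) = -5 + 64/5 = 39/5 ≈ 7.8000)
-49 + (6*g)*t(-7) = -49 + (6*(39/5))*(-7) = -49 + (234/5)*(-7) = -49 - 1638/5 = -1883/5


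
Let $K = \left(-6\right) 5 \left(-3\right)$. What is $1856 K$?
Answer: $167040$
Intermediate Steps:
$K = 90$ ($K = \left(-30\right) \left(-3\right) = 90$)
$1856 K = 1856 \cdot 90 = 167040$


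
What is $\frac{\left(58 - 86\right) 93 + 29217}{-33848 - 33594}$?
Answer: $- \frac{26613}{67442} \approx -0.39461$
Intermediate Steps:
$\frac{\left(58 - 86\right) 93 + 29217}{-33848 - 33594} = \frac{\left(-28\right) 93 + 29217}{-67442} = \left(-2604 + 29217\right) \left(- \frac{1}{67442}\right) = 26613 \left(- \frac{1}{67442}\right) = - \frac{26613}{67442}$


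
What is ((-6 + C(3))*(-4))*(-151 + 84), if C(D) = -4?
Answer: -2680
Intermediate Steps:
((-6 + C(3))*(-4))*(-151 + 84) = ((-6 - 4)*(-4))*(-151 + 84) = -10*(-4)*(-67) = 40*(-67) = -2680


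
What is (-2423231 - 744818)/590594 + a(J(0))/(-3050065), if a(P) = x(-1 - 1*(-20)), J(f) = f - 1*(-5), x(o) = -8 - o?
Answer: -9662739427147/1801350088610 ≈ -5.3642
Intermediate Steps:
J(f) = 5 + f (J(f) = f + 5 = 5 + f)
a(P) = -27 (a(P) = -8 - (-1 - 1*(-20)) = -8 - (-1 + 20) = -8 - 1*19 = -8 - 19 = -27)
(-2423231 - 744818)/590594 + a(J(0))/(-3050065) = (-2423231 - 744818)/590594 - 27/(-3050065) = -3168049*1/590594 - 27*(-1/3050065) = -3168049/590594 + 27/3050065 = -9662739427147/1801350088610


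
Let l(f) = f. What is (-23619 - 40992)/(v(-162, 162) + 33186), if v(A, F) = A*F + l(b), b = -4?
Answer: -64611/6938 ≈ -9.3126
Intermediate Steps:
v(A, F) = -4 + A*F (v(A, F) = A*F - 4 = -4 + A*F)
(-23619 - 40992)/(v(-162, 162) + 33186) = (-23619 - 40992)/((-4 - 162*162) + 33186) = -64611/((-4 - 26244) + 33186) = -64611/(-26248 + 33186) = -64611/6938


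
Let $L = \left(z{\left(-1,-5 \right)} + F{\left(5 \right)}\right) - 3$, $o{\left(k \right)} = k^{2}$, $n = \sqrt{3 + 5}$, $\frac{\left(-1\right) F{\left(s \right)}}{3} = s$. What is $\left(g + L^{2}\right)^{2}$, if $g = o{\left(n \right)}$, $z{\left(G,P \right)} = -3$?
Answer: $201601$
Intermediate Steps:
$F{\left(s \right)} = - 3 s$
$n = 2 \sqrt{2}$ ($n = \sqrt{8} = 2 \sqrt{2} \approx 2.8284$)
$g = 8$ ($g = \left(2 \sqrt{2}\right)^{2} = 8$)
$L = -21$ ($L = \left(-3 - 15\right) - 3 = -18 - 3 = -21$)
$\left(g + L^{2}\right)^{2} = \left(8 + \left(-21\right)^{2}\right)^{2} = \left(8 + 441\right)^{2} = 449^{2} = 201601$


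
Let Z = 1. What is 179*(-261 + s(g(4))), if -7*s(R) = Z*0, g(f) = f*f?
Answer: -46719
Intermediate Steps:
g(f) = f²
s(R) = 0 (s(R) = -0/7 = -⅐*0 = 0)
179*(-261 + s(g(4))) = 179*(-261 + 0) = 179*(-261) = -46719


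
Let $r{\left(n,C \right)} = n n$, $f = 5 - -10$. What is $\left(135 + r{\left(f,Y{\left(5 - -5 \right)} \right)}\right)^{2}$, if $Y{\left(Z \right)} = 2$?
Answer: $129600$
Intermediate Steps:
$f = 15$ ($f = 5 + 10 = 15$)
$r{\left(n,C \right)} = n^{2}$
$\left(135 + r{\left(f,Y{\left(5 - -5 \right)} \right)}\right)^{2} = \left(135 + 15^{2}\right)^{2} = \left(135 + 225\right)^{2} = 360^{2} = 129600$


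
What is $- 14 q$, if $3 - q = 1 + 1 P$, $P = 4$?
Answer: $28$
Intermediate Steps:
$q = -2$ ($q = 3 - \left(1 + 1 \cdot 4\right) = 3 - \left(1 + 4\right) = 3 - 5 = -2$)
$- 14 q = \left(-14\right) \left(-2\right) = 28$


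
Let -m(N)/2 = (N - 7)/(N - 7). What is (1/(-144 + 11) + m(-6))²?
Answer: 71289/17689 ≈ 4.0301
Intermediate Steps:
m(N) = -2 (m(N) = -2*(N - 7)/(N - 7) = -2*(-7 + N)/(-7 + N) = -2*1 = -2)
(1/(-144 + 11) + m(-6))² = (1/(-144 + 11) - 2)² = (1/(-133) - 2)² = (-1/133 - 2)² = (-267/133)² = 71289/17689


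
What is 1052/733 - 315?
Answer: -229843/733 ≈ -313.56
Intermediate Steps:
1052/733 - 315 = -229843/733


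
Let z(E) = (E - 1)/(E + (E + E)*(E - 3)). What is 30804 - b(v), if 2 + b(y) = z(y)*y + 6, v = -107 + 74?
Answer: 2186766/71 ≈ 30800.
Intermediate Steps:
v = -33
z(E) = (-1 + E)/(E + 2*E*(-3 + E)) (z(E) = (-1 + E)/(E + (2*E)*(-3 + E)) = (-1 + E)/(E + 2*E*(-3 + E)))
b(y) = 4 + (-1 + y)/(-5 + 2*y) (b(y) = -2 + (((-1 + y)/(y*(-5 + 2*y)))*y + 6) = -2 + ((-1 + y)/(-5 + 2*y) + 6) = -2 + (6 + (-1 + y)/(-5 + 2*y)) = 4 + (-1 + y)/(-5 + 2*y))
30804 - b(v) = 30804 - 3*(-7 + 3*(-33))/(-5 + 2*(-33)) = 30804 - 3*(-7 - 99)/(-5 - 66) = 30804 - 3*(-106)/(-71) = 30804 - 3*(-1)*(-106)/71 = 30804 - 1*318/71 = 30804 - 318/71 = 2186766/71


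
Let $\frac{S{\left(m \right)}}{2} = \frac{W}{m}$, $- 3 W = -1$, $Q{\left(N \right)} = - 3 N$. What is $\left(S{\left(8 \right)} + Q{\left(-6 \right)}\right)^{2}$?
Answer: $\frac{47089}{144} \approx 327.01$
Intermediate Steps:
$W = \frac{1}{3}$ ($W = \left(- \frac{1}{3}\right) \left(-1\right) = \frac{1}{3} \approx 0.33333$)
$S{\left(m \right)} = \frac{2}{3 m}$ ($S{\left(m \right)} = 2 \frac{1}{3 m} = \frac{2}{3 m}$)
$\left(S{\left(8 \right)} + Q{\left(-6 \right)}\right)^{2} = \left(\frac{2}{3 \cdot 8} - -18\right)^{2} = \left(\frac{2}{3} \cdot \frac{1}{8} + 18\right)^{2} = \left(\frac{1}{12} + 18\right)^{2} = \left(\frac{217}{12}\right)^{2} = \frac{47089}{144}$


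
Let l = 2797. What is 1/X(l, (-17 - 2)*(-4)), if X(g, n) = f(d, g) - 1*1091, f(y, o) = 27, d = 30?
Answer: -1/1064 ≈ -0.00093985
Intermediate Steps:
X(g, n) = -1064 (X(g, n) = 27 - 1*1091 = 27 - 1091 = -1064)
1/X(l, (-17 - 2)*(-4)) = 1/(-1064) = -1/1064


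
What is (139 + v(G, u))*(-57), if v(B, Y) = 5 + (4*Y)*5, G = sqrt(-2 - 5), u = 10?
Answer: -19608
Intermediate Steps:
G = I*sqrt(7) (G = sqrt(-7) = I*sqrt(7) ≈ 2.6458*I)
v(B, Y) = 5 + 20*Y
(139 + v(G, u))*(-57) = (139 + (5 + 20*10))*(-57) = (139 + (5 + 200))*(-57) = (139 + 205)*(-57) = 344*(-57) = -19608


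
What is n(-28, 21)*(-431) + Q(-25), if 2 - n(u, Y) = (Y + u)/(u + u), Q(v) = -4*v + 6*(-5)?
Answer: -5905/8 ≈ -738.13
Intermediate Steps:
Q(v) = -30 - 4*v (Q(v) = -4*v - 30 = -30 - 4*v)
n(u, Y) = 2 - (Y + u)/(2*u) (n(u, Y) = 2 - (Y + u)/(u + u) = 2 - (Y + u)/(2*u))
n(-28, 21)*(-431) + Q(-25) = ((½)*(-1*21 + 3*(-28))/(-28))*(-431) + (-30 - 4*(-25)) = ((½)*(-1/28)*(-21 - 84))*(-431) + (-30 + 100) = ((½)*(-1/28)*(-105))*(-431) + 70 = (15/8)*(-431) + 70 = -6465/8 + 70 = -5905/8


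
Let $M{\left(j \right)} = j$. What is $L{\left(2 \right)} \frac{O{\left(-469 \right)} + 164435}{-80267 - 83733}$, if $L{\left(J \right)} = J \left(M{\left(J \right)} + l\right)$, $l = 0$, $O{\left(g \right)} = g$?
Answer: $- \frac{81983}{20500} \approx -3.9992$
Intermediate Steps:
$L{\left(J \right)} = J^{2}$ ($L{\left(J \right)} = J \left(J + 0\right) = J J = J^{2}$)
$L{\left(2 \right)} \frac{O{\left(-469 \right)} + 164435}{-80267 - 83733} = 2^{2} \frac{-469 + 164435}{-80267 - 83733} = 4 \frac{163966}{-164000} = 4 \cdot 163966 \left(- \frac{1}{164000}\right) = 4 \left(- \frac{81983}{82000}\right) = - \frac{81983}{20500}$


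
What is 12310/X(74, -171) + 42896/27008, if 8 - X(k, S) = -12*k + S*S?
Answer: 11042733/9569272 ≈ 1.1540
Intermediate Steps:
X(k, S) = 8 - S² + 12*k (X(k, S) = 8 - (-12*k + S*S) = 8 - (-12*k + S²) = 8 - (S² - 12*k) = 8 + (-S² + 12*k) = 8 - S² + 12*k)
12310/X(74, -171) + 42896/27008 = 12310/(8 - 1*(-171)² + 12*74) + 42896/27008 = 12310/(8 - 1*29241 + 888) + 42896*(1/27008) = 12310/(8 - 29241 + 888) + 2681/1688 = 12310/(-28345) + 2681/1688 = 12310*(-1/28345) + 2681/1688 = -2462/5669 + 2681/1688 = 11042733/9569272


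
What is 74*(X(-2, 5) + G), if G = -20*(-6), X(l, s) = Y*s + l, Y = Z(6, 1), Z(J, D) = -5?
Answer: 6882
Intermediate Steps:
Y = -5
X(l, s) = l - 5*s (X(l, s) = -5*s + l = l - 5*s)
G = 120
74*(X(-2, 5) + G) = 74*((-2 - 5*5) + 120) = 74*((-2 - 25) + 120) = 74*(-27 + 120) = 74*93 = 6882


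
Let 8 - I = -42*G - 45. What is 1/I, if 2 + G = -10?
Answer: -1/451 ≈ -0.0022173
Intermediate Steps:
G = -12 (G = -2 - 10 = -12)
I = -451 (I = 8 - (-42*(-12) - 45) = 8 - (504 - 45) = 8 - 1*459 = 8 - 459 = -451)
1/I = 1/(-451) = -1/451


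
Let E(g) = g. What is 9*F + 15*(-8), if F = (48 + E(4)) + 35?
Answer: 663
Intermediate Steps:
F = 87 (F = (48 + 4) + 35 = 52 + 35 = 87)
9*F + 15*(-8) = 9*87 + 15*(-8) = 783 - 120 = 663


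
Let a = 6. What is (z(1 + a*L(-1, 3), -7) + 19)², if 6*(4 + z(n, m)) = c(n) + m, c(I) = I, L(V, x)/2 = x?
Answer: 400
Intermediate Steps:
L(V, x) = 2*x
z(n, m) = -4 + m/6 + n/6 (z(n, m) = -4 + (n + m)/6 = -4 + (m + n)/6 = -4 + (m/6 + n/6) = -4 + m/6 + n/6)
(z(1 + a*L(-1, 3), -7) + 19)² = ((-4 + (⅙)*(-7) + (1 + 6*(2*3))/6) + 19)² = ((-4 - 7/6 + (1 + 6*6)/6) + 19)² = ((-4 - 7/6 + (1 + 36)/6) + 19)² = ((-4 - 7/6 + (⅙)*37) + 19)² = ((-4 - 7/6 + 37/6) + 19)² = (1 + 19)² = 20² = 400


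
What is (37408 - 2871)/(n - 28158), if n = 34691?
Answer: 34537/6533 ≈ 5.2865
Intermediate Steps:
(37408 - 2871)/(n - 28158) = (37408 - 2871)/(34691 - 28158) = 34537/6533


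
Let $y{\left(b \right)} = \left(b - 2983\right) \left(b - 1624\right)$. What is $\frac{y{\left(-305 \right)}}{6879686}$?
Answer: $\frac{3171276}{3439843} \approx 0.92192$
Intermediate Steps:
$y{\left(b \right)} = \left(-2983 + b\right) \left(-1624 + b\right)$
$\frac{y{\left(-305 \right)}}{6879686} = \frac{4844392 + \left(-305\right)^{2} - -1405135}{6879686} = \left(4844392 + 93025 + 1405135\right) \frac{1}{6879686} = 6342552 \cdot \frac{1}{6879686} = \frac{3171276}{3439843}$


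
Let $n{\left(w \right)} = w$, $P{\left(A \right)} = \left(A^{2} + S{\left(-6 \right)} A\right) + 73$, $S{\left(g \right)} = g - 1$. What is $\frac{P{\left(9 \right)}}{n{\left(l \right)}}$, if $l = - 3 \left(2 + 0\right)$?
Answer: $- \frac{91}{6} \approx -15.167$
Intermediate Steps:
$l = -6$ ($l = \left(-3\right) 2 = -6$)
$S{\left(g \right)} = -1 + g$
$P{\left(A \right)} = 73 + A^{2} - 7 A$ ($P{\left(A \right)} = \left(A^{2} + \left(-1 - 6\right) A\right) + 73 = \left(A^{2} - 7 A\right) + 73 = 73 + A^{2} - 7 A$)
$\frac{P{\left(9 \right)}}{n{\left(l \right)}} = \frac{73 + 9^{2} - 63}{-6} = \left(73 + 81 - 63\right) \left(- \frac{1}{6}\right) = 91 \left(- \frac{1}{6}\right) = - \frac{91}{6}$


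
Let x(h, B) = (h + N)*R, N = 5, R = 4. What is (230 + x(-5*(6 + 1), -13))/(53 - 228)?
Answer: -22/35 ≈ -0.62857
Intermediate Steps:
x(h, B) = 20 + 4*h (x(h, B) = (h + 5)*4 = (5 + h)*4 = 20 + 4*h)
(230 + x(-5*(6 + 1), -13))/(53 - 228) = (230 + (20 + 4*(-5*(6 + 1))))/(53 - 228) = (230 + (20 + 4*(-5*7)))/(-175) = (230 + (20 + 4*(-35)))*(-1/175) = (230 + (20 - 140))*(-1/175) = (230 - 120)*(-1/175) = 110*(-1/175) = -22/35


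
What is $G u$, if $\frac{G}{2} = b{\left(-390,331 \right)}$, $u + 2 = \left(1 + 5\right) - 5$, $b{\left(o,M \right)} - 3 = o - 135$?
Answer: $1044$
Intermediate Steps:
$b{\left(o,M \right)} = -132 + o$ ($b{\left(o,M \right)} = 3 + \left(o - 135\right) = 3 + \left(-135 + o\right) = -132 + o$)
$u = -1$ ($u = -2 + \left(\left(1 + 5\right) - 5\right) = -2 + \left(6 - 5\right) = -2 + 1 = -1$)
$G = -1044$ ($G = 2 \left(-132 - 390\right) = 2 \left(-522\right) = -1044$)
$G u = \left(-1044\right) \left(-1\right) = 1044$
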